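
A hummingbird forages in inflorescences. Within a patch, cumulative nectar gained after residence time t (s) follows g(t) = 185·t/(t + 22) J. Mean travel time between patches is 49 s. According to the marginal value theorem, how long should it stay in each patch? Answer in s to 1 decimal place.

Maximise g(t)/(T+t): set derivative to zero → g'(t)(T+t) = g(t).
g'(t) = 185·22/(t + 22)². Setting 185·22/(t+22)² = 185t/[(t+22)(49+t)] gives 22(49+t) = t(t+22), so t² = 22×49 = 1078.
t* = √1078 = 32.83 s.

32.8 s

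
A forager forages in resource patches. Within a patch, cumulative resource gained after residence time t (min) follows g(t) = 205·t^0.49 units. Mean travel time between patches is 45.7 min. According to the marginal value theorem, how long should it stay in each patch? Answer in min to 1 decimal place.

43.9 min

By the marginal value theorem, leave when the instantaneous gain rate g'(t) equals the habitat-wide average g(t)/(T + t).
g'(t) = 0.49·205·t^-0.51. Setting 0.49·205·t^-0.51 = 205·t^0.49/(45.7+t) gives 0.49(45.7+t) = t, so 0.51·t = 0.49×45.7.
t* = 0.49×45.7/0.51 = 43.91 min.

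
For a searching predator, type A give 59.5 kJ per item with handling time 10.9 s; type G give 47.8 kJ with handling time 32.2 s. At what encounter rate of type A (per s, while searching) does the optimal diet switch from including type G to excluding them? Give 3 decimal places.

The zero-one rule: include type G iff E₂/h₂ > λE₁/(1+λh₁). Equality gives the switch point.
λE₁h₂ = E₂ + λE₂h₁ ⇒ λ = E₂/(E₁h₂ − E₂h₁) = 47.8/(1916 − 521) = 0.03427 per s.

0.034 per s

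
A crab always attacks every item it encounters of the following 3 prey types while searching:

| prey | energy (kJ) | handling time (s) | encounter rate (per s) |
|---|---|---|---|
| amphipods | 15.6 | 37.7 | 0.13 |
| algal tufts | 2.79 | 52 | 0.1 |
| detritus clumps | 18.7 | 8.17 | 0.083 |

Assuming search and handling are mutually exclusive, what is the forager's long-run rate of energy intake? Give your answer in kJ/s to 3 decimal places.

0.328 kJ/s

Energy encountered per unit search time: 0.13×15.6 + 0.1×2.79 + 0.083×18.7 = 3.859 kJ/s.
Handling time per unit search time: 0.13×37.7 + 0.1×52 + 0.083×8.17 = 10.78.
Rate = 3.859/(1 + 10.78) = 0.3276 kJ/s.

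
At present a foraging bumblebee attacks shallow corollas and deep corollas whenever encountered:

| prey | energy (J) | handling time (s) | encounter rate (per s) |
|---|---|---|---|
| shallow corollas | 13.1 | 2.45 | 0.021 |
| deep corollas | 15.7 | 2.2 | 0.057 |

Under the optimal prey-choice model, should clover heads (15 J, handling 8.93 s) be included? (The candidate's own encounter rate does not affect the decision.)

On shallow corollas and deep corollas alone, R = ΣλE/(1+Σλh) = 1.17/1.177 = 0.9942 J/s.
Profitability of clover heads: 15/8.93 = 1.68 J/s.
1.68 > 0.9942, so adding clover heads raises the average — include it.

Yes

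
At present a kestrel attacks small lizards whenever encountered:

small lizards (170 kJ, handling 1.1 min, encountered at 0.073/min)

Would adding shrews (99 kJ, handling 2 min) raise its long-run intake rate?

Intake rate on the current diet: R = (0.073×170) / (1 + 0.073×1.1) = 12.41/1.08 = 11.49 kJ/min.
shrews: E/h = 99/2 = 49.5 kJ/min.
49.5 > 11.49, so adding shrews raises the average — include it.

Yes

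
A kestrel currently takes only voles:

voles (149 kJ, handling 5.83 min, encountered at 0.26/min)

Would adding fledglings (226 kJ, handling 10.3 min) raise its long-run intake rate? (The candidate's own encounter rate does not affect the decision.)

Yes

Intake rate on the current diet: R = (0.26×149) / (1 + 0.26×5.83) = 38.74/2.516 = 15.4 kJ/min.
Profitability of fledglings: 226/10.3 = 21.94 kJ/min.
Since 21.94 > R, including fledglings increases the long-run rate.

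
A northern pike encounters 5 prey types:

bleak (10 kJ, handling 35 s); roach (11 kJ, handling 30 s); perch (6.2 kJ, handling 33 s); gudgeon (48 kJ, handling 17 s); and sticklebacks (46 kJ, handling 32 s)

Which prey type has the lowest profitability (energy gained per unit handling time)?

perch

In descending order of E/h:
gudgeon: 48/17 = 2.82 kJ/s
sticklebacks: 46/32 = 1.44 kJ/s
roach: 11/30 = 0.367 kJ/s
bleak: 10/35 = 0.286 kJ/s
perch: 6.2/33 = 0.188 kJ/s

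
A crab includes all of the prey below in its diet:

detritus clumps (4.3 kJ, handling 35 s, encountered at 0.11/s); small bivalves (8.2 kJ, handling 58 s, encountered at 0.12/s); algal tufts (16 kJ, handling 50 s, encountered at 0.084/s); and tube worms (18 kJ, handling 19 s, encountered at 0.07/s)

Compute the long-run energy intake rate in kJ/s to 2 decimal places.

0.23 kJ/s

R = Σλ_iE_i / (1 + Σλ_ih_i)
Numerator: 0.11×4.3 + 0.12×8.2 + 0.084×16 + 0.07×18 = 4.061
Denominator: 1 + 0.11×35 + 0.12×58 + 0.084×50 + 0.07×19 = 17.34
R = 4.061/17.34 = 0.2342 kJ/s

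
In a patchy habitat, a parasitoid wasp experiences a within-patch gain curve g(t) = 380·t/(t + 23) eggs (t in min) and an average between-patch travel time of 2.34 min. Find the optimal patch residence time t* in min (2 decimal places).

7.34 min

By the marginal value theorem, leave when the instantaneous gain rate g'(t) equals the habitat-wide average g(t)/(T + t).
g'(t) = 380·23/(t + 23)². Setting 380·23/(t+23)² = 380t/[(t+23)(2.34+t)] gives 23(2.34+t) = t(t+23), so t² = 23×2.34 = 53.82.
t* = √53.82 = 7.336 min.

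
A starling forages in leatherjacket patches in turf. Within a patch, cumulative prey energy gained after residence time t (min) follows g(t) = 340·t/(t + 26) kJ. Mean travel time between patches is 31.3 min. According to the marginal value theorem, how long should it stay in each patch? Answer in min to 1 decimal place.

By the marginal value theorem, leave when the instantaneous gain rate g'(t) equals the habitat-wide average g(t)/(T + t).
g'(t) = 340·26/(t + 26)². Setting 340·26/(t+26)² = 340t/[(t+26)(31.3+t)] gives 26(31.3+t) = t(t+26), so t² = 26×31.3 = 813.8.
t* = √813.8 = 28.53 min.

28.5 min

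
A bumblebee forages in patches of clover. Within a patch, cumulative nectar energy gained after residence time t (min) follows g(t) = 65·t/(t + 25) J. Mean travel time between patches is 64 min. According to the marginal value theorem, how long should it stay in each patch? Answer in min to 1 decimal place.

By the marginal value theorem, leave when the instantaneous gain rate g'(t) equals the habitat-wide average g(t)/(T + t).
g'(t) = 65·25/(t + 25)². Setting 65·25/(t+25)² = 65t/[(t+25)(64+t)] gives 25(64+t) = t(t+25), so t² = 25×64 = 1600.
t* = √1600 = 40 min.

40.0 min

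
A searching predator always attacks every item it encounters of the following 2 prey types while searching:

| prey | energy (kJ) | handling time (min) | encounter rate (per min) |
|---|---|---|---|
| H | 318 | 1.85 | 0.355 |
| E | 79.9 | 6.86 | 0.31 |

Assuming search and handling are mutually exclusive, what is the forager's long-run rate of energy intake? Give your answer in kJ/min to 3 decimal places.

36.385 kJ/min

R = (0.355×318 + 0.31×79.9) / (1 + 0.355×1.85 + 0.31×6.86) = 137.7/3.783 = 36.39 kJ/min.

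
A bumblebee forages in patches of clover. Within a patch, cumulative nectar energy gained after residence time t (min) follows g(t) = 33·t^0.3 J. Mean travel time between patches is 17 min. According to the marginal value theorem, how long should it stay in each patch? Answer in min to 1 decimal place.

7.3 min

Maximise g(t)/(T+t): set derivative to zero → g'(t)(T+t) = g(t).
g'(t) = 0.3·33·t^-0.7. Setting 0.3·33·t^-0.7 = 33·t^0.3/(17+t) gives 0.3(17+t) = t, so 0.70·t = 0.3×17.
t* = 0.3×17/0.70 = 7.286 min.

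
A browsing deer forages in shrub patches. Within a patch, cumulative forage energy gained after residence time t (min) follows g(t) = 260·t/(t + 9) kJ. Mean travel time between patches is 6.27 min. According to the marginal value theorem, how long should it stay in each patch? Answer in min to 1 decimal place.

By the marginal value theorem, leave when the instantaneous gain rate g'(t) equals the habitat-wide average g(t)/(T + t).
g'(t) = 260·9/(t + 9)². Setting 260·9/(t+9)² = 260t/[(t+9)(6.27+t)] gives 9(6.27+t) = t(t+9), so t² = 9×6.27 = 56.43.
t* = √56.43 = 7.512 min.

7.5 min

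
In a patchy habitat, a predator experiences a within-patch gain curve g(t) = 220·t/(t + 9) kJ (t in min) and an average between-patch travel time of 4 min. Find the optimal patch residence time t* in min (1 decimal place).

6.0 min

Optimal t* satisfies g'(t*) = g(t*)/(T + t*).
g'(t) = 220·9/(t + 9)². Setting 220·9/(t+9)² = 220t/[(t+9)(4+t)] gives 9(4+t) = t(t+9), so t² = 9×4 = 36.
t* = √36 = 6 min.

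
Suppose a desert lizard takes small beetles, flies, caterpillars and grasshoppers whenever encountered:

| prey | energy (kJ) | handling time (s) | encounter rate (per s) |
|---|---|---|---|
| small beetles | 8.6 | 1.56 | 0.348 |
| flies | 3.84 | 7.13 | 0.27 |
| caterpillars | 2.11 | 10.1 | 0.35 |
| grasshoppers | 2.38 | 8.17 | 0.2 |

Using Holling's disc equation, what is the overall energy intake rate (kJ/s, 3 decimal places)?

0.607 kJ/s

R = (0.348×8.6 + 0.27×3.84 + 0.35×2.11 + 0.2×2.38) / (1 + 0.348×1.56 + 0.27×7.13 + 0.35×10.1 + 0.2×8.17) = 5.244/8.637 = 0.6072 kJ/s.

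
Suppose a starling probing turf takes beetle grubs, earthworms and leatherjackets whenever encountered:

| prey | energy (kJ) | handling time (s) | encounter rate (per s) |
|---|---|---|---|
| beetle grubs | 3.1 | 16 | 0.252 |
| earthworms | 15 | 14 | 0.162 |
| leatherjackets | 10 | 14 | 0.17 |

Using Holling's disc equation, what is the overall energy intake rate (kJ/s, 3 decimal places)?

0.507 kJ/s

R = (0.252×3.1 + 0.162×15 + 0.17×10) / (1 + 0.252×16 + 0.162×14 + 0.17×14) = 4.911/9.68 = 0.5074 kJ/s.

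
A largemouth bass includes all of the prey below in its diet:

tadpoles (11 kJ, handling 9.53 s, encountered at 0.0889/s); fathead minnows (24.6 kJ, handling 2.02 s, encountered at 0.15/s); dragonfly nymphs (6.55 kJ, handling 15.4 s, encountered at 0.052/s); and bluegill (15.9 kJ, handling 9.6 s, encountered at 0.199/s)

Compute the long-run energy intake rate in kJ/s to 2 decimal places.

1.68 kJ/s

R = Σλ_iE_i / (1 + Σλ_ih_i)
Numerator: 0.0889×11 + 0.15×24.6 + 0.052×6.55 + 0.199×15.9 = 8.173
Denominator: 1 + 0.0889×9.53 + 0.15×2.02 + 0.052×15.4 + 0.199×9.6 = 4.861
R = 8.173/4.861 = 1.681 kJ/s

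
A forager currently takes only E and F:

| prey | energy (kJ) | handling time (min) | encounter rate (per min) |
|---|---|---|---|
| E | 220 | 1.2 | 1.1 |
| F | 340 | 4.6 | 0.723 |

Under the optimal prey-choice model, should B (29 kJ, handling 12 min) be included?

No

Intake rate on the current diet: R = (1.1×220 + 0.723×340) / (1 + 1.1×1.2 + 0.723×4.6) = 487.8/5.646 = 86.4 kJ/min.
B: E/h = 29/12 = 2.417 kJ/min.
Since 2.417 < R, time spent handling B is better spent searching.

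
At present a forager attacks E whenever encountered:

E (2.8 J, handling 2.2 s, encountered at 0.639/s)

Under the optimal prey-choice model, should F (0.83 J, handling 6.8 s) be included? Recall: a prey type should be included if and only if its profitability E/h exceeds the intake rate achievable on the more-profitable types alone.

On E alone, R = ΣλE/(1+Σλh) = 1.789/2.406 = 0.7437 J/s.
Profitability of F: 0.83/6.8 = 0.1221 J/s.
0.1221 < 0.7437, so adding F would lower the average — exclude it.

No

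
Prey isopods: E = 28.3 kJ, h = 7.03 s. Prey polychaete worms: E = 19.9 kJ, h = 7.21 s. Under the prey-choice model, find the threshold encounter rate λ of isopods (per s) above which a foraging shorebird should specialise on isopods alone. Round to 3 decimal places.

0.310 per s

The zero-one rule: include polychaete worms iff E₂/h₂ > λE₁/(1+λh₁). Equality gives the switch point.
λE₁h₂ = E₂ + λE₂h₁ ⇒ λ = E₂/(E₁h₂ − E₂h₁) = 19.9/(204 − 139.9) = 0.3102 per s.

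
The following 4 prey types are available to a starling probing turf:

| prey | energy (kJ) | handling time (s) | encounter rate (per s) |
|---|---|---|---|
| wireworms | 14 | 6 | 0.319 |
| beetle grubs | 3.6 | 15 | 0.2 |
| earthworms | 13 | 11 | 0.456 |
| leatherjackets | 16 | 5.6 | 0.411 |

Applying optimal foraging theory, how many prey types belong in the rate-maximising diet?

Rank by E/h (kJ/s): leatherjackets 2.86, wireworms 2.33, earthworms 1.18, beetle grubs 0.24. Include each in turn until the next type's E/h falls below the running intake rate.
Rate on top 1: 1.992. wireworms: 2.33 > 1.992 → include.
Rate on top 2: 2.117. earthworms: 1.18 < 2.117 → exclude; stop.
Optimal diet: leatherjackets, wireworms — 2 of 4 types.

2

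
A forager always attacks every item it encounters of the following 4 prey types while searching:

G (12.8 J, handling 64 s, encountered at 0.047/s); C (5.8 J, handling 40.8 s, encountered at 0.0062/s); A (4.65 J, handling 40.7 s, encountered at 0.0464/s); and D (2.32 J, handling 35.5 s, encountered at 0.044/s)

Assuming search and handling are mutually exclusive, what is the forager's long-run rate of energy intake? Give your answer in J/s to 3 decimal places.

0.124 J/s

Energy encountered per unit search time: 0.047×12.8 + 0.0062×5.8 + 0.0464×4.65 + 0.044×2.32 = 0.9554 J/s.
Handling time per unit search time: 0.047×64 + 0.0062×40.8 + 0.0464×40.7 + 0.044×35.5 = 6.711.
Rate = 0.9554/(1 + 6.711) = 0.1239 J/s.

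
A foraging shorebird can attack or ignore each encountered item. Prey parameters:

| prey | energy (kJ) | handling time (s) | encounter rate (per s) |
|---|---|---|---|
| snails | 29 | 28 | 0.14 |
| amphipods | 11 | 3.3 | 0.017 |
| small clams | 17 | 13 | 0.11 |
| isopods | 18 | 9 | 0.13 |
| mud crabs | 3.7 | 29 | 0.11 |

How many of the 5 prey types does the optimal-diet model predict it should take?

3

Rank by E/h (kJ/s): amphipods 3.33, isopods 2, small clams 1.31, snails 1.04, mud crabs 0.128. Include each in turn until the next type's E/h falls below the running intake rate.
Rate on top 1: 0.1771. isopods: 2 > 0.1771 → include.
Rate on top 2: 1.135. small clams: 1.31 > 1.135 → include.
Rate on top 3: 1.203. snails: 1.04 < 1.203 → exclude; stop.
Optimal diet: amphipods, isopods, small clams — 3 of 5 types.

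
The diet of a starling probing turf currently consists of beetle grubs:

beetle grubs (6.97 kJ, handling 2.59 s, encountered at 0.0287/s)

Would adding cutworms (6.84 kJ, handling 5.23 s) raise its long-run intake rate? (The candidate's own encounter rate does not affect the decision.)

Yes

Intake rate on the current diet: R = (0.0287×6.97) / (1 + 0.0287×2.59) = 0.2/1.074 = 0.1862 kJ/s.
Profitability of cutworms: 6.84/5.23 = 1.308 kJ/s.
Since 1.308 > R, including cutworms increases the long-run rate.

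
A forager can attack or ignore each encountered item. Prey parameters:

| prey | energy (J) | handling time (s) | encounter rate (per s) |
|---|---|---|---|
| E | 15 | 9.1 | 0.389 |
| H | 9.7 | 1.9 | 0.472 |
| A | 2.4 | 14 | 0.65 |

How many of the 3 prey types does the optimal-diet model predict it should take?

E/h in descending order: H 5.11, E 1.65, A 0.171 J/s. The optimal diet is the largest prefix of this list for which every included type satisfies E_i/h_i > R on the types above it.
Rate on top 1: 2.414. E: 1.65 < 2.414 → exclude; stop.
Optimal diet: H — 1 of 3 types.

1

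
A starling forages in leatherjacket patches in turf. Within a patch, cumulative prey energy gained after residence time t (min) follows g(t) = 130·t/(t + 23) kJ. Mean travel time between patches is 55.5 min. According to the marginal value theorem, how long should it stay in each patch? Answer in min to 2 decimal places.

By the marginal value theorem, leave when the instantaneous gain rate g'(t) equals the habitat-wide average g(t)/(T + t).
g'(t) = 130·23/(t + 23)². Setting 130·23/(t+23)² = 130t/[(t+23)(55.5+t)] gives 23(55.5+t) = t(t+23), so t² = 23×55.5 = 1276.
t* = √1276 = 35.73 min.

35.73 min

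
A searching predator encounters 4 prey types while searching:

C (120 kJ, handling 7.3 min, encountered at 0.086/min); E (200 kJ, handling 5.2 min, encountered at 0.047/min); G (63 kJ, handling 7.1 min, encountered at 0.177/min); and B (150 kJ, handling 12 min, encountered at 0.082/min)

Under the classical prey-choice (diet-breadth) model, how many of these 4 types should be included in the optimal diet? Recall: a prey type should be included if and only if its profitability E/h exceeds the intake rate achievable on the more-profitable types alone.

Rank by E/h (kJ/min): E 38.5, C 16.4, B 12.5, G 8.87. Include each in turn until the next type's E/h falls below the running intake rate.
Rate on top 1: 7.554. C: 16.4 > 7.554 → include.
Rate on top 2: 10.53. B: 12.5 > 10.53 → include.
Rate on top 3: 11.21. G: 8.87 < 11.21 → exclude; stop.
Optimal diet: E, C, B — 3 of 4 types.

3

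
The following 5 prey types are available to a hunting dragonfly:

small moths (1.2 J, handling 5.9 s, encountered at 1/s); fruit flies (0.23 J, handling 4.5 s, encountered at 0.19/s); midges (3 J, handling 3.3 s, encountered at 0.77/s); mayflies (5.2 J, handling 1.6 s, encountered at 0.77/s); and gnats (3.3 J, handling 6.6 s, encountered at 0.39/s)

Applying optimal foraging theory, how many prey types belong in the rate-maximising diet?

E/h in descending order: mayflies 3.25, midges 0.909, gnats 0.5, small moths 0.203, fruit flies 0.0511 J/s. The optimal diet is the largest prefix of this list for which every included type satisfies E_i/h_i > R on the types above it.
Rate on top 1: 1.794. midges: 0.909 < 1.794 → exclude; stop.
Optimal diet: mayflies — 1 of 5 types.

1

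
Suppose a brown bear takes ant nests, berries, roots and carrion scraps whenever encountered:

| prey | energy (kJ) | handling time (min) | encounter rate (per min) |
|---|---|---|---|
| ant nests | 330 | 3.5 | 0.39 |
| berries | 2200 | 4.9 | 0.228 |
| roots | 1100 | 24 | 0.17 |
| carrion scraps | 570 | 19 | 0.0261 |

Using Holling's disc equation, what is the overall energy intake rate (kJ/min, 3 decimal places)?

R = (0.39×330 + 0.228×2200 + 0.17×1100 + 0.0261×570) / (1 + 0.39×3.5 + 0.228×4.9 + 0.17×24 + 0.0261×19) = 832.2/8.058 = 103.3 kJ/min.

103.272 kJ/min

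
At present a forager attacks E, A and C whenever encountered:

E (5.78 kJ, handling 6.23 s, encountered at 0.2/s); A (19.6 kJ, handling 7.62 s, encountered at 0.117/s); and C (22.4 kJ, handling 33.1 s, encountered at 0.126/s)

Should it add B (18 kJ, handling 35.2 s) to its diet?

Intake rate on the current diet: R = (0.2×5.78 + 0.117×19.6 + 0.126×22.4) / (1 + 0.2×6.23 + 0.117×7.62 + 0.126×33.1) = 6.272/7.308 = 0.8582 kJ/s.
Profitability of B: 18/35.2 = 0.5114 kJ/s.
0.5114 < 0.8582, so adding B would lower the average — exclude it.

No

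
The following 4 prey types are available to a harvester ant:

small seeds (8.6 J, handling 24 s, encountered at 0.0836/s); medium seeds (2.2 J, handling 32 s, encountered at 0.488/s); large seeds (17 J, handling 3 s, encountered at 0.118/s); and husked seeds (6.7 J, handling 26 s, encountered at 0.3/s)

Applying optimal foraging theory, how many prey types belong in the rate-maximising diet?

1

Rank by E/h (J/s): large seeds 5.67, small seeds 0.358, husked seeds 0.258, medium seeds 0.0688. Include each in turn until the next type's E/h falls below the running intake rate.
Rate on top 1: 1.482. small seeds: 0.358 < 1.482 → exclude; stop.
Optimal diet: large seeds — 1 of 4 types.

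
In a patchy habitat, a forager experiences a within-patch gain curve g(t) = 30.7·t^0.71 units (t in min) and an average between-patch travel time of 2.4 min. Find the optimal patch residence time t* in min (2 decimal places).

5.88 min

Maximise g(t)/(T+t): set derivative to zero → g'(t)(T+t) = g(t).
g'(t) = 0.71·30.7·t^-0.29. Setting 0.71·30.7·t^-0.29 = 30.7·t^0.71/(2.4+t) gives 0.71(2.4+t) = t, so 0.29·t = 0.71×2.4.
t* = 0.71×2.4/0.29 = 5.876 min.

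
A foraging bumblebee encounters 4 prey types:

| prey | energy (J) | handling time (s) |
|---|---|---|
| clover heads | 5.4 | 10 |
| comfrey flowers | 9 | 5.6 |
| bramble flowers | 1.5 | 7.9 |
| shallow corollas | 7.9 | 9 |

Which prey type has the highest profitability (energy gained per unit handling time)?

comfrey flowers

In descending order of E/h:
comfrey flowers: 9/5.6 = 1.61 J/s
shallow corollas: 7.9/9 = 0.878 J/s
clover heads: 5.4/10 = 0.54 J/s
bramble flowers: 1.5/7.9 = 0.19 J/s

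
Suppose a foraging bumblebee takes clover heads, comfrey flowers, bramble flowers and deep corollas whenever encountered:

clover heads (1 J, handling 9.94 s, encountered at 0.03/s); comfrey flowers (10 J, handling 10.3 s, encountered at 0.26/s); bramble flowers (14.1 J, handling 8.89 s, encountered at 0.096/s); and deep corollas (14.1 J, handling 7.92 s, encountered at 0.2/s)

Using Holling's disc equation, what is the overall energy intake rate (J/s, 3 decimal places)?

1.061 J/s

R = (0.03×1 + 0.26×10 + 0.096×14.1 + 0.2×14.1) / (1 + 0.03×9.94 + 0.26×10.3 + 0.096×8.89 + 0.2×7.92) = 6.804/6.414 = 1.061 J/s.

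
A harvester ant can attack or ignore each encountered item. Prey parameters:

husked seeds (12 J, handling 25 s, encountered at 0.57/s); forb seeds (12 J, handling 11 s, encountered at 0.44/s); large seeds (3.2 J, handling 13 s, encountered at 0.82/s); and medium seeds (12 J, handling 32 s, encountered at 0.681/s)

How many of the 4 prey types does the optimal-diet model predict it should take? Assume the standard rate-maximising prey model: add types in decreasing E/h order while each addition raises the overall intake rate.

1

Profitabilities (E/h, J/s): forb seeds 1.09, husked seeds 0.48, medium seeds 0.375, large seeds 0.246. Add prey in this order while the next type's profitability exceeds the intake rate on those already taken.
Rate on top 1: 0.9041. husked seeds: 0.48 < 0.9041 → exclude; stop.
Optimal diet: forb seeds — 1 of 4 types.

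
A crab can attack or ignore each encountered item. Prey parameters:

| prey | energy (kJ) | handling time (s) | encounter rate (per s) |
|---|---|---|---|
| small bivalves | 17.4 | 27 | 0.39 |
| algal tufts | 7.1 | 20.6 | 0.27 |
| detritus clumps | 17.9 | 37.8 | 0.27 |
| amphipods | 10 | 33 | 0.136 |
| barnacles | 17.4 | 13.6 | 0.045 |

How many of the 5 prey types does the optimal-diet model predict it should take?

E/h in descending order: barnacles 1.28, small bivalves 0.644, detritus clumps 0.474, algal tufts 0.345, amphipods 0.303 kJ/s. The optimal diet is the largest prefix of this list for which every included type satisfies E_i/h_i > R on the types above it.
Rate on top 1: 0.4857. small bivalves: 0.644 > 0.4857 → include.
Rate on top 2: 0.6234. detritus clumps: 0.474 < 0.6234 → exclude; stop.
Optimal diet: barnacles, small bivalves — 2 of 5 types.

2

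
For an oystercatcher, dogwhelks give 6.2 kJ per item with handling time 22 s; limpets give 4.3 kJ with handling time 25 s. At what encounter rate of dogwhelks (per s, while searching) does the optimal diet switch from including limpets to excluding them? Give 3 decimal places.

At the threshold, the rate on dogwhelks alone equals the profitability of limpets: λ·6.2/(1 + λ·22) = 4.3/25 = 0.172.
Rearranging, λ(6.2 − 0.172×22) = 0.172, so λ = 0.172/2.416 = 0.07119 per s.

0.071 per s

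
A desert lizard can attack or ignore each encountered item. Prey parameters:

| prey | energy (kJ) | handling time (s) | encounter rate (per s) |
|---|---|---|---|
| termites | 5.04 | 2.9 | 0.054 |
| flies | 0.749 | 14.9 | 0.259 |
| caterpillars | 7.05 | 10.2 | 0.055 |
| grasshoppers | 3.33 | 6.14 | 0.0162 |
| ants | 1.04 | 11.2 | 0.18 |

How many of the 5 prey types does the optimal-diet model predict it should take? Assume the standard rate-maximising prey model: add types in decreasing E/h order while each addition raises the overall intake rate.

Profitabilities (E/h, kJ/s): termites 1.74, caterpillars 0.691, grasshoppers 0.542, ants 0.0929, flies 0.0503. Add prey in this order while the next type's profitability exceeds the intake rate on those already taken.
Rate on top 1: 0.2353. caterpillars: 0.691 > 0.2353 → include.
Rate on top 2: 0.3842. grasshoppers: 0.542 > 0.3842 → include.
Rate on top 3: 0.3929. ants: 0.0929 < 0.3929 → exclude; stop.
Optimal diet: termites, caterpillars, grasshoppers — 3 of 5 types.

3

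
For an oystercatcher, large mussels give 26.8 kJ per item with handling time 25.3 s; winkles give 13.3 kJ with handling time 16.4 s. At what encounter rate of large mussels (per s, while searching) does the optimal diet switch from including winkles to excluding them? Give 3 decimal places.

Drop winkles once their profitability E₂/h₂ falls below the rate achievable on large mussels alone: E₂/h₂ = λE₁/(1 + λh₁).
Solve for λ: λE₁h₂ = E₂(1 + λh₁) → λ(E₁h₂ − E₂h₁) = E₂ → λ = E₂/(E₁h₂ − E₂h₁).
λ = 13.3/(26.8×16.4 − 13.3×25.3) = 13.3/103 = 0.1291 per s.

0.129 per s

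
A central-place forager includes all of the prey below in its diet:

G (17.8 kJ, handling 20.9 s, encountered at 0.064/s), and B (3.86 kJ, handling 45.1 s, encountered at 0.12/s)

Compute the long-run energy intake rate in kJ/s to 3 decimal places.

0.207 kJ/s

Energy encountered per unit search time: 0.064×17.8 + 0.12×3.86 = 1.602 kJ/s.
Handling time per unit search time: 0.064×20.9 + 0.12×45.1 = 6.75.
Rate = 1.602/(1 + 6.75) = 0.2068 kJ/s.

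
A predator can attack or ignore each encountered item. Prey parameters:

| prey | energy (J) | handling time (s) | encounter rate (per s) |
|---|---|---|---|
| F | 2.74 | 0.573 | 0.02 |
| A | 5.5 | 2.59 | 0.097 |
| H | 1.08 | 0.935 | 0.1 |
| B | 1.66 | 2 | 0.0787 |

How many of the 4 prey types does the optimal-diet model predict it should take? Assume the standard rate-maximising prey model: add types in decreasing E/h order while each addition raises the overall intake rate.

E/h in descending order: F 4.78, A 2.12, H 1.16, B 0.83 J/s. The optimal diet is the largest prefix of this list for which every included type satisfies E_i/h_i > R on the types above it.
Rate on top 1: 0.05418. A: 2.12 > 0.05418 → include.
Rate on top 2: 0.4659. H: 1.16 > 0.4659 → include.
Rate on top 3: 0.5134. B: 0.83 > 0.5134 → include.
Optimal diet: F, A, H, B — 4 of 4 types.

4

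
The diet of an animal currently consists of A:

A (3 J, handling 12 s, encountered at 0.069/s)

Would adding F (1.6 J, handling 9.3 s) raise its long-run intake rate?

Current rate: (0.069×3)/(1 + 0.069×12) = 0.1132 J/s.
Profitability of F: 1.6/9.3 = 0.172 J/s.
0.172 > 0.1132, so adding F raises the average — include it.

Yes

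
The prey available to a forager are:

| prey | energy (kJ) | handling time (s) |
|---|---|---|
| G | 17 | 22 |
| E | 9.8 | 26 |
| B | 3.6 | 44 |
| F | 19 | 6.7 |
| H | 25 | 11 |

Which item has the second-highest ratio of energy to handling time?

H

Profitability E/h (kJ/s): G = 17/22 = 0.773, E = 9.8/26 = 0.377, B = 3.6/44 = 0.0818, F = 19/6.7 = 2.84, H = 25/11 = 2.27.
Ranked: F > H > G > E > B.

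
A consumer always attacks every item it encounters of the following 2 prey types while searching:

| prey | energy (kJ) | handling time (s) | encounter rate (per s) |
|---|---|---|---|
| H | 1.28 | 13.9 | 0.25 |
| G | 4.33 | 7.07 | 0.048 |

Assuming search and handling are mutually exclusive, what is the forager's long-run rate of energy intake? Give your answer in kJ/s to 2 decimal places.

0.11 kJ/s

R = Σλ_iE_i / (1 + Σλ_ih_i)
Numerator: 0.25×1.28 + 0.048×4.33 = 0.5278
Denominator: 1 + 0.25×13.9 + 0.048×7.07 = 4.814
R = 0.5278/4.814 = 0.1096 kJ/s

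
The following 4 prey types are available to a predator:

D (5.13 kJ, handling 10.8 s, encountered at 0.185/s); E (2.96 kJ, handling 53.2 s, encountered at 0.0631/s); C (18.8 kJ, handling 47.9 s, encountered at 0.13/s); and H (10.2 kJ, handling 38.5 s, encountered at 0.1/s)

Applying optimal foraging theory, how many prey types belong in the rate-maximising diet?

2

Rank by E/h (kJ/s): D 0.475, C 0.392, H 0.265, E 0.0556. Include each in turn until the next type's E/h falls below the running intake rate.
Rate on top 1: 0.3166. C: 0.392 > 0.3166 → include.
Rate on top 2: 0.3678. H: 0.265 < 0.3678 → exclude; stop.
Optimal diet: D, C — 2 of 4 types.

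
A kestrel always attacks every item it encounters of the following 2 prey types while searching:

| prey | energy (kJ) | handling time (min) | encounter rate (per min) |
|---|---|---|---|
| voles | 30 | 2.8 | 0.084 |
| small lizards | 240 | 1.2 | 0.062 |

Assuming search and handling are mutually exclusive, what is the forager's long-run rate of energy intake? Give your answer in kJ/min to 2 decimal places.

13.29 kJ/min

R = Σλ_iE_i / (1 + Σλ_ih_i)
Numerator: 0.084×30 + 0.062×240 = 17.4
Denominator: 1 + 0.084×2.8 + 0.062×1.2 = 1.31
R = 17.4/1.31 = 13.29 kJ/min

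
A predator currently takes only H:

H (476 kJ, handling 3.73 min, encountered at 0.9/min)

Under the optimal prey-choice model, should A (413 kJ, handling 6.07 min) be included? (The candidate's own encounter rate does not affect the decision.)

On H alone, R = ΣλE/(1+Σλh) = 428.4/4.357 = 98.32 kJ/min.
A: E/h = 413/6.07 = 68.04 kJ/min.
68.04 < 98.32, so adding A would lower the average — exclude it.

No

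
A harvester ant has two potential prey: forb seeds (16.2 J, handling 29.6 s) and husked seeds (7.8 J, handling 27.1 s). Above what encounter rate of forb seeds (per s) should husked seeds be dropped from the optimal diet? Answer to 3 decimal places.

0.037 per s

At the threshold, the rate on forb seeds alone equals the profitability of husked seeds: λ·16.2/(1 + λ·29.6) = 7.8/27.1 = 0.2878.
Rearranging, λ(16.2 − 0.2878×29.6) = 0.2878, so λ = 0.2878/7.68 = 0.03747 per s.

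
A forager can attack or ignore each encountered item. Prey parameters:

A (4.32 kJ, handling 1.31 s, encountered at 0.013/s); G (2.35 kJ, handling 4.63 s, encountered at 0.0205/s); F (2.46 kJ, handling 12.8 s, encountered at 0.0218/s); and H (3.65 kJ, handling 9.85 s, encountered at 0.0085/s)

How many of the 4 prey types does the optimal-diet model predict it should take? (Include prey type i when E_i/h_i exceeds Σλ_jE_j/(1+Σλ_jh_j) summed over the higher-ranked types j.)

4

Rank by E/h (kJ/s): A 3.3, G 0.508, H 0.371, F 0.192. Include each in turn until the next type's E/h falls below the running intake rate.
Rate on top 1: 0.05522. G: 0.508 > 0.05522 → include.
Rate on top 2: 0.09383. H: 0.371 > 0.09383 → include.
Rate on top 3: 0.1132. F: 0.192 > 0.1132 → include.
Optimal diet: A, G, H, F — 4 of 4 types.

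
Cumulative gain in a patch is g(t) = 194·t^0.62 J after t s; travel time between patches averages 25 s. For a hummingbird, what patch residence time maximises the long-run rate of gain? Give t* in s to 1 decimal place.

By the marginal value theorem, leave when the instantaneous gain rate g'(t) equals the habitat-wide average g(t)/(T + t).
g'(t) = 0.62·194·t^-0.38. Setting 0.62·194·t^-0.38 = 194·t^0.62/(25+t) gives 0.62(25+t) = t, so 0.38·t = 0.62×25.
t* = 0.62×25/0.38 = 40.79 s.

40.8 s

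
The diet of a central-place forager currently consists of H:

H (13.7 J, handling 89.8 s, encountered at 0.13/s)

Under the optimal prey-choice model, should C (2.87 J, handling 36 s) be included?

No

Current rate: (0.13×13.7)/(1 + 0.13×89.8) = 0.1405 J/s.
Profitability of C: 2.87/36 = 0.07972 J/s.
0.07972 < 0.1405, so adding C would lower the average — exclude it.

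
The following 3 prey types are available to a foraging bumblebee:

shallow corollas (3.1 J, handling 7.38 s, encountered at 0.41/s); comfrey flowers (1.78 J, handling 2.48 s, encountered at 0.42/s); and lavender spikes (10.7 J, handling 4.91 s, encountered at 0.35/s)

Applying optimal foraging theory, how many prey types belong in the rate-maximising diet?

1

Rank by E/h (J/s): lavender spikes 2.18, comfrey flowers 0.718, shallow corollas 0.42. Include each in turn until the next type's E/h falls below the running intake rate.
Rate on top 1: 1.378. comfrey flowers: 0.718 < 1.378 → exclude; stop.
Optimal diet: lavender spikes — 1 of 3 types.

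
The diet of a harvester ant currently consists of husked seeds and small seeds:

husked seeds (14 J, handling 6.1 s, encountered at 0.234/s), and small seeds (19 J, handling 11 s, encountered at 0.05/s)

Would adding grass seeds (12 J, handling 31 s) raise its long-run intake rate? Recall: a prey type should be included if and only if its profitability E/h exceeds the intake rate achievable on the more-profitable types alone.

Intake rate on the current diet: R = (0.234×14 + 0.05×19) / (1 + 0.234×6.1 + 0.05×11) = 4.226/2.977 = 1.419 J/s.
grass seeds: E/h = 12/31 = 0.3871 J/s.
Since 0.3871 < R, time spent handling grass seeds is better spent searching.

No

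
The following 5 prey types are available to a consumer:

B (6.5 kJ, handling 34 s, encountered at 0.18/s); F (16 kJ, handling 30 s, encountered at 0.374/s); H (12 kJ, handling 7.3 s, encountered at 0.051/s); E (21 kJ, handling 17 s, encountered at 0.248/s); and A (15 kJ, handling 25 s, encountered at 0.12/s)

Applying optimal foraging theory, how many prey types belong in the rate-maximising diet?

2

Rank by E/h (kJ/s): H 1.64, E 1.24, A 0.6, F 0.533, B 0.191. Include each in turn until the next type's E/h falls below the running intake rate.
Rate on top 1: 0.446. E: 1.24 > 0.446 → include.
Rate on top 2: 1.041. A: 0.6 < 1.041 → exclude; stop.
Optimal diet: H, E — 2 of 5 types.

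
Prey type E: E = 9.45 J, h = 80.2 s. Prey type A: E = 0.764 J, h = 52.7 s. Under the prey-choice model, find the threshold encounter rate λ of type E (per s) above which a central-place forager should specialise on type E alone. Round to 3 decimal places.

At the threshold, the rate on type E alone equals the profitability of type A: λ·9.45/(1 + λ·80.2) = 0.764/52.7 = 0.0145.
Rearranging, λ(9.45 − 0.0145×80.2) = 0.0145, so λ = 0.0145/8.287 = 0.001749 per s.

0.002 per s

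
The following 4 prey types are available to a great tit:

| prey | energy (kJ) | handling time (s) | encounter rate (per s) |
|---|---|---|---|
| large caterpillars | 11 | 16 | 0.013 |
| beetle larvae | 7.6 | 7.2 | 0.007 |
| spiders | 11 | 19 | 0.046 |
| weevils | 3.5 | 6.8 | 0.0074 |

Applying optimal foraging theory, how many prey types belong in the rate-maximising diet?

4

E/h in descending order: beetle larvae 1.06, large caterpillars 0.688, spiders 0.579, weevils 0.515 kJ/s. The optimal diet is the largest prefix of this list for which every included type satisfies E_i/h_i > R on the types above it.
Rate on top 1: 0.05065. large caterpillars: 0.688 > 0.05065 → include.
Rate on top 2: 0.1559. spiders: 0.579 > 0.1559 → include.
Rate on top 3: 0.3293. weevils: 0.515 > 0.3293 → include.
Optimal diet: beetle larvae, large caterpillars, spiders, weevils — 4 of 4 types.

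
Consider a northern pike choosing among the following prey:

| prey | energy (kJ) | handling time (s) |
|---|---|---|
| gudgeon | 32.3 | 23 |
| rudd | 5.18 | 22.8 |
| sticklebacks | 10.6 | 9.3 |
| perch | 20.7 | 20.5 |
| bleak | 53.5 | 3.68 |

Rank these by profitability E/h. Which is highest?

bleak

Profitability E/h (kJ/s): gudgeon = 32.3/23 = 1.4, rudd = 5.18/22.8 = 0.227, sticklebacks = 10.6/9.3 = 1.14, perch = 20.7/20.5 = 1.01, bleak = 53.5/3.68 = 14.5.
Ranked: bleak > gudgeon > sticklebacks > perch > rudd.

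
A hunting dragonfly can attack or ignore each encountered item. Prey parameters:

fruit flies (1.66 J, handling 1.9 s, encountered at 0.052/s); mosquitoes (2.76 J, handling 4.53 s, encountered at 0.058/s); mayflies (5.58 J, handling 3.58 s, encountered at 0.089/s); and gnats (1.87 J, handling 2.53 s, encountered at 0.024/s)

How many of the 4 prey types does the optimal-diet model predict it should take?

Profitabilities (E/h, J/s): mayflies 1.56, fruit flies 0.874, gnats 0.739, mosquitoes 0.609. Add prey in this order while the next type's profitability exceeds the intake rate on those already taken.
Rate on top 1: 0.3766. fruit flies: 0.874 > 0.3766 → include.
Rate on top 2: 0.4113. gnats: 0.739 > 0.4113 → include.
Rate on top 3: 0.4247. mosquitoes: 0.609 > 0.4247 → include.
Optimal diet: mayflies, fruit flies, gnats, mosquitoes — 4 of 4 types.

4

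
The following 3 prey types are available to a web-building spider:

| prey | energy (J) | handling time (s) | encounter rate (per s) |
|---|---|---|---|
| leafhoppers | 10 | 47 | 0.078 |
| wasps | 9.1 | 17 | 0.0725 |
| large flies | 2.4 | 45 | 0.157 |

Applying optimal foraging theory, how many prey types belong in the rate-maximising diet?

Profitabilities (E/h, J/s): wasps 0.535, leafhoppers 0.213, large flies 0.0533. Add prey in this order while the next type's profitability exceeds the intake rate on those already taken.
Rate on top 1: 0.2955. leafhoppers: 0.213 < 0.2955 → exclude; stop.
Optimal diet: wasps — 1 of 3 types.

1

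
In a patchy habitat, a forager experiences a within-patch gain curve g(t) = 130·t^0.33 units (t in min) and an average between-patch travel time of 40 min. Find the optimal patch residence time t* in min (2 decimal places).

By the marginal value theorem, leave when the instantaneous gain rate g'(t) equals the habitat-wide average g(t)/(T + t).
g'(t) = 0.33·130·t^-0.67. Setting 0.33·130·t^-0.67 = 130·t^0.33/(40+t) gives 0.33(40+t) = t, so 0.67·t = 0.33×40.
t* = 0.33×40/0.67 = 19.7 min.

19.70 min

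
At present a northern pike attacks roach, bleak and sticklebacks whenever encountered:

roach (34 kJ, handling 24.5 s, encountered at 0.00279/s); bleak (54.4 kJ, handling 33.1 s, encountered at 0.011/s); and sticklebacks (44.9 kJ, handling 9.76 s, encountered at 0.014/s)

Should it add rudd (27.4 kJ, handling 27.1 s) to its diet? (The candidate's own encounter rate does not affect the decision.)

Yes

On roach, bleak and sticklebacks alone, R = ΣλE/(1+Σλh) = 1.322/1.569 = 0.8424 kJ/s.
Profitability of rudd: 27.4/27.1 = 1.011 kJ/s.
Since 1.011 > R, including rudd increases the long-run rate.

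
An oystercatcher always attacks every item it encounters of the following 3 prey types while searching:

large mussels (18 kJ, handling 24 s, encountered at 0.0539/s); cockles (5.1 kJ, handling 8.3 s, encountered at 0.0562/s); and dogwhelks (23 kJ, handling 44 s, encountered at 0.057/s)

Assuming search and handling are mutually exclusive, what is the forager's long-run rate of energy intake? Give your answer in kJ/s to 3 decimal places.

0.487 kJ/s

R = (0.0539×18 + 0.0562×5.1 + 0.057×23) / (1 + 0.0539×24 + 0.0562×8.3 + 0.057×44) = 2.568/5.268 = 0.4874 kJ/s.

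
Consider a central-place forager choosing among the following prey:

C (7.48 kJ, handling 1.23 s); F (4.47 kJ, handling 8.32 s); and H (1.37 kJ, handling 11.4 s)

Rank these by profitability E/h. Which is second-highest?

F

Profitability E/h (kJ/s): C = 7.48/1.23 = 6.08, F = 4.47/8.32 = 0.537, H = 1.37/11.4 = 0.12.
Ranked: C > F > H.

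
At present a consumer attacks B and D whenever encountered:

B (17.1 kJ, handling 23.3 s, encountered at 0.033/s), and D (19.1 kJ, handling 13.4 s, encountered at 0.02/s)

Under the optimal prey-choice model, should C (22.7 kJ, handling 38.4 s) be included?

Current rate: (0.033×17.1 + 0.02×19.1)/(1 + 0.033×23.3 + 0.02×13.4) = 0.4646 kJ/s.
C: E/h = 22.7/38.4 = 0.5911 kJ/s.
0.5911 > 0.4646, so adding C raises the average — include it.

Yes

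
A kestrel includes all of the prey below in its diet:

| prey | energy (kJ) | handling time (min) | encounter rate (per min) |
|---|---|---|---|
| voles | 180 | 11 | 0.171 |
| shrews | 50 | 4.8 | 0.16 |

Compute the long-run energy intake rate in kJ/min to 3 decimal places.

Energy encountered per unit search time: 0.171×180 + 0.16×50 = 38.78 kJ/min.
Handling time per unit search time: 0.171×11 + 0.16×4.8 = 2.649.
Rate = 38.78/(1 + 2.649) = 10.63 kJ/min.

10.628 kJ/min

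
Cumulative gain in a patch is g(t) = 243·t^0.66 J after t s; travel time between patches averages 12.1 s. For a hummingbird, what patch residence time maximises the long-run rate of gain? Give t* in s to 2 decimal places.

By the marginal value theorem, leave when the instantaneous gain rate g'(t) equals the habitat-wide average g(t)/(T + t).
g'(t) = 0.66·243·t^-0.34. Setting 0.66·243·t^-0.34 = 243·t^0.66/(12.1+t) gives 0.66(12.1+t) = t, so 0.34·t = 0.66×12.1.
t* = 0.66×12.1/0.34 = 23.49 s.

23.49 s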